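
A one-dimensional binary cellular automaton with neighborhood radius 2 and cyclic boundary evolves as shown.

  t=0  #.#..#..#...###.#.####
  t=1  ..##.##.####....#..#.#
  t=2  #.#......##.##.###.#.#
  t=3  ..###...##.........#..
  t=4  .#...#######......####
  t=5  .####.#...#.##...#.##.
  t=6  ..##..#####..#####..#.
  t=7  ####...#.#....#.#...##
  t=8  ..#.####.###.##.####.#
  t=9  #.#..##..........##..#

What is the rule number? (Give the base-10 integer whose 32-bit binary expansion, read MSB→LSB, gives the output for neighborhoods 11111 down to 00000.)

  #####|.  b31=0 t=0,i=20
  ####.|#  b30=1 t=0,i=21
  ###.#|.  b29=0 t=0,i=0
  ###..|.  b28=0 t=1,i=11
  ##.##|.  b27=0 t=1,i=4
  ##.#.|.  b26=0 t=0,i=1
  ##..#|.  b25=0 t=5,i=21
  ##...|#  b24=1 t=1,i=12
  #.###|.  b23=0 t=0,i=18
  #.##.|.  b22=0 t=1,i=5
  #.#.#|#  b21=1 t=0,i=16
  #.#..|#  b20=1 t=0,i=2
  #..##|.  b19=0 t=1,i=1
  #..#.|.  b18=0 t=0,i=4
  #...#|#  b17=1 t=0,i=10
  #....|#  b16=1 t=1,i=13
  .####|#  b15=1 t=0,i=19
  .###.|.  b14=0 t=0,i=13
  .##.#|.  b13=0 t=1,i=3
  .##..|#  b12=1 t=3,i=9
  .#.##|.  b11=0 t=0,i=17
  .#.#.|.  b10=0 t=1,i=20
  .#..#|#  b9=1 t=0,i=3
  .#...|#  b8=1 t=0,i=9
  ..###|.  b7=0 t=0,i=12
  ..##.|#  b6=1 t=1,i=2
  ..#.#|#  b5=1 t=1,i=19
  ..#..|#  b4=1 t=0,i=5
  ...##|#  b3=1 t=0,i=11
  ...#.|#  b2=1 t=1,i=15
  ....#|.  b1=0 t=1,i=14
  .....|.  b0=0 t=2,i=5
  bits 01000001001100111001001101111100 = 1093899132

1093899132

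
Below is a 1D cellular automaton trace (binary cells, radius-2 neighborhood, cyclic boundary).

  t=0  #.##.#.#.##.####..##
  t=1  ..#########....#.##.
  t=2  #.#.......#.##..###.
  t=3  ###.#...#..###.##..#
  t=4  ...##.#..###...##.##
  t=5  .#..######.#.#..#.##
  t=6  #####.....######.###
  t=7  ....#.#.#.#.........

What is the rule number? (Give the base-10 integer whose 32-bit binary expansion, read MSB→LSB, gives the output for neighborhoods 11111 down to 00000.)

  #####|.  b31=0 t=1,i=4
  ####.|.  b30=0 t=0,i=14
  ###.#|.  b29=0 t=0,i=0
  ###..|#  b28=1 t=0,i=15
  ##.##|.  b27=0 t=0,i=1
  ##.#.|#  b26=1 t=0,i=4
  ##..#|.  b25=0 t=0,i=16
  ##...|.  b24=0 t=1,i=11
  #.###|.  b23=0 t=0,i=12
  #.##.|#  b22=1 t=0,i=2
  #.#.#|#  b21=1 t=0,i=5
  #.#..|#  b20=1 t=2,i=2
  #..##|#  b19=1 t=0,i=17
  #..#.|#  b18=1 t=5,i=15
  #...#|#  b17=1 t=1,i=0
  #....|#  b16=1 t=1,i=12
  .####|.  b15=0 t=0,i=13
  .###.|.  b14=0 t=0,i=19
  .##.#|#  b13=1 t=0,i=3
  .##..|#  b12=1 t=1,i=18
  .#.##|#  b11=1 t=0,i=8
  .#.#.|#  b10=1 t=0,i=6
  .#..#|#  b9=1 t=3,i=9
  .#...|.  b8=0 t=2,i=3
  ..###|#  b7=1 t=0,i=18
  ..##.|.  b6=0 t=4,i=3
  ..#.#|.  b5=0 t=1,i=15
  ..#..|.  b4=0 t=3,i=8
  ...##|.  b3=0 t=1,i=1
  ...#.|.  b2=0 t=1,i=14
  ....#|#  b1=1 t=1,i=13
  .....|.  b0=0 t=2,i=5
  bits 00010100011111110011111010000010 = 343883394

343883394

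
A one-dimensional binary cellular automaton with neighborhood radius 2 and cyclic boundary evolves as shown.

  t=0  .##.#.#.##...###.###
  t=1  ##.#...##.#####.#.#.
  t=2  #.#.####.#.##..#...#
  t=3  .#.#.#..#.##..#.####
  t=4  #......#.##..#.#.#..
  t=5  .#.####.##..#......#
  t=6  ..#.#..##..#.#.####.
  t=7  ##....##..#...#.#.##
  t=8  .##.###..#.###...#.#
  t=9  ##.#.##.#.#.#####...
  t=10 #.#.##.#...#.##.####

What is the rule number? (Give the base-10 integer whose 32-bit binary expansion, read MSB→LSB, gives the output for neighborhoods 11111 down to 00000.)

  nb #####: next=#  (t=1,i=12, bit31=1)
  nb ####.: next=.  (t=1,i=13, bit30=0)
  nb ###.#: next=.  (t=0,i=15, bit29=0)
  nb ###..: next=#  (t=6,i=18, bit28=1)
  nb ##.##: next=#  (t=0,i=0, bit27=1)
  nb ##.#.: next=#  (t=0,i=3, bit26=1)
  nb ##..#: next=.  (t=2,i=13, bit25=0)
  nb ##...: next=#  (t=0,i=10, bit24=1)
  nb #.###: next=.  (t=0,i=17, bit23=0)
  nb #.##.: next=#  (t=0,i=1, bit22=1)
  nb #.#.#: next=.  (t=0,i=4, bit21=0)
  nb #.#..: next=.  (t=1,i=3, bit20=0)
  nb #..##: next=#  (t=6,i=6, bit19=1)
  nb #..#.: next=#  (t=2,i=14, bit18=1)
  nb #...#: next=#  (t=0,i=11, bit17=1)
  nb #....: next=.  (t=4,i=2, bit16=0)
  nb .####: next=#  (t=1,i=11, bit15=1)
  nb .###.: next=#  (t=0,i=14, bit14=1)
  nb .##.#: next=.  (t=0,i=2, bit13=0)
  nb .##..: next=.  (t=0,i=9, bit12=0)
  nb .#.##: next=#  (t=0,i=7, bit11=1)
  nb .#.#.: next=.  (t=0,i=5, bit10=0)
  nb .#..#: next=.  (t=3,i=6, bit9=0)
  nb .#...: next=#  (t=1,i=4, bit8=1)
  nb ..###: next=#  (t=0,i=13, bit7=1)
  nb ..##.: next=#  (t=1,i=7, bit6=1)
  nb ..#.#: next=.  (t=3,i=8, bit5=0)
  nb ..#..: next=.  (t=2,i=15, bit4=0)
  nb ...##: next=#  (t=0,i=12, bit3=1)
  nb ...#.: next=#  (t=4,i=6, bit2=1)
  nb ....#: next=#  (t=4,i=5, bit1=1)
  nb .....: next=#  (t=4,i=3, bit0=1)
  bits 10011101010011101100100111001111 = 2639186383

2639186383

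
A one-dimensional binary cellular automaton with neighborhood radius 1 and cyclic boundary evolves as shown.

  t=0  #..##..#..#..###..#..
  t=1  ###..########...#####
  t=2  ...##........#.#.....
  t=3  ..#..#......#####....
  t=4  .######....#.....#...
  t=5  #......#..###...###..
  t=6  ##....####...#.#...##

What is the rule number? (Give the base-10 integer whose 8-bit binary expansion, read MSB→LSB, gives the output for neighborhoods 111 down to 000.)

  [7] ### => .  t=0,i=14
  [6] ##. => .  t=0,i=4
  [5] #.# => #  t=2,i=14
  [4] #.. => #  t=0,i=1
  [3] .## => .  t=0,i=3
  [2] .#. => #  t=0,i=0
  [1] ..# => #  t=0,i=2
  [0] ... => .  t=1,i=14
  bits 00110110 = 54

54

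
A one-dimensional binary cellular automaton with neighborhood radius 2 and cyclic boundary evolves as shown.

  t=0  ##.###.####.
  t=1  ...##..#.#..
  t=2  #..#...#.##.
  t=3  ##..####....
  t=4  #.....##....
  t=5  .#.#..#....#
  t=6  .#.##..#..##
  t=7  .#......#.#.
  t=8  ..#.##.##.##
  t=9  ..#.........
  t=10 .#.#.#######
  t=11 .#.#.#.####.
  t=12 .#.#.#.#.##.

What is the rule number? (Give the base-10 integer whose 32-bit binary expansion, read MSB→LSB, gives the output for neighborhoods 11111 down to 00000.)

3501343589

  [31] ##### => #  t=10,i=7
  [30] ####. => #  t=0,i=9
  [29] ###.# => .  t=0,i=5
  [28] ###.. => #  t=3,i=7
  [27] ##.## => .  t=0,i=2
  [26] ##.#. => .  t=2,i=11
  [25] ##..# => .  t=1,i=5
  [24] ##... => .  t=3,i=8
  [23] #.### => #  t=0,i=3
  [22] #.##. => .  t=0,i=0
  [21] #.#.# => #  t=5,i=1
  [20] #.#.. => #  t=1,i=9
  [19] #..## => .  t=3,i=3
  [18] #..#. => .  t=1,i=6
  [17] #...# => #  t=2,i=5
  [16] #.... => .  t=1,i=11
  [15] .#### => .  t=0,i=8
  [14] .###. => #  t=0,i=4
  [13] .##.# => .  t=0,i=1
  [12] .##.. => .  t=1,i=4
  [11] .#.## => .  t=2,i=8
  [10] .#.#. => .  t=1,i=8
  [9] .#..# => #  t=2,i=1
  [8] .#... => #  t=1,i=10
  [7] ..### => .  t=3,i=4
  [6] ..##. => #  t=1,i=3
  [5] ..#.# => #  t=1,i=7
  [4] ..#.. => .  t=2,i=3
  [3] ...## => .  t=1,i=2
  [2] ...#. => #  t=2,i=6
  [1] ....# => .  t=1,i=1
  [0] ..... => #  t=1,i=0
  bits 11010000101100100100001101100101 = 3501343589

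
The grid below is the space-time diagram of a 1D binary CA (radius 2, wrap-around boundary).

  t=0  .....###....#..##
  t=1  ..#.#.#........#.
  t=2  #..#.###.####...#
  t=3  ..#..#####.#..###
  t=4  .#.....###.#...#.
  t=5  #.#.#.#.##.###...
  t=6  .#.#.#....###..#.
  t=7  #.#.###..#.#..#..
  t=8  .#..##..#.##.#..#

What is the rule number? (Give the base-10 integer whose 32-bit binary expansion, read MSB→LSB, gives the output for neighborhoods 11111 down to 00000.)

3902162249

  nb #####: next=#  (t=3,i=7, bit31=1)
  nb ####.: next=#  (t=2,i=11, bit30=1)
  nb ###.#: next=#  (t=2,i=7, bit29=1)
  nb ###..: next=.  (t=0,i=7, bit28=0)
  nb ##.##: next=#  (t=2,i=8, bit27=1)
  nb ##.#.: next=.  (t=3,i=10, bit26=0)
  nb ##..#: next=.  (t=2,i=1, bit25=0)
  nb ##...: next=.  (t=0,i=0, bit24=0)
  nb #.###: next=#  (t=2,i=5, bit23=1)
  nb #.##.: next=.  (t=5,i=8, bit22=0)
  nb #.#.#: next=.  (t=1,i=4, bit21=0)
  nb #.#..: next=#  (t=1,i=6, bit20=1)
  nb #..##: next=.  (t=0,i=14, bit19=0)
  nb #..#.: next=#  (t=2,i=2, bit18=1)
  nb #...#: next=#  (t=1,i=0, bit17=1)
  nb #....: next=.  (t=0,i=1, bit16=0)
  nb .####: next=.  (t=2,i=10, bit15=0)
  nb .###.: next=#  (t=0,i=6, bit14=1)
  nb .##.#: next=.  (t=5,i=9, bit13=0)
  nb .##..: next=.  (t=0,i=16, bit12=0)
  nb .#.##: next=.  (t=2,i=4, bit11=0)
  nb .#.#.: next=#  (t=1,i=3, bit10=1)
  nb .#..#: next=.  (t=0,i=13, bit9=0)
  nb .#...: next=#  (t=1,i=7, bit8=1)
  nb ..###: next=.  (t=0,i=5, bit7=0)
  nb ..##.: next=#  (t=0,i=15, bit6=1)
  nb ..#.#: next=.  (t=1,i=2, bit5=0)
  nb ..#..: next=.  (t=0,i=12, bit4=0)
  nb ...##: next=#  (t=0,i=4, bit3=1)
  nb ...#.: next=.  (t=0,i=11, bit2=0)
  nb ....#: next=.  (t=0,i=3, bit1=0)
  nb .....: next=#  (t=0,i=2, bit0=1)
  bits 11101000100101100100010101001001 = 3902162249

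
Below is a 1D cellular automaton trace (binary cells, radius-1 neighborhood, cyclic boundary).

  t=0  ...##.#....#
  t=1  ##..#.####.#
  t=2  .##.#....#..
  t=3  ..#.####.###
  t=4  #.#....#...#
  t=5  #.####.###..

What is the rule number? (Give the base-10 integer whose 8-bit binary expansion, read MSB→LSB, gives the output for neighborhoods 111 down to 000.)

85

  ### -> .   bit 7 = 0  t=1,i=0
  ##. -> #   bit 6 = 1  t=0,i=4
  #.# -> .   bit 5 = 0  t=0,i=5
  #.. -> #   bit 4 = 1  t=0,i=0
  .## -> .   bit 3 = 0  t=0,i=3
  .#. -> #   bit 2 = 1  t=0,i=6
  ..# -> .   bit 1 = 0  t=0,i=2
  ... -> #   bit 0 = 1  t=0,i=1
  bits 01010101 = 85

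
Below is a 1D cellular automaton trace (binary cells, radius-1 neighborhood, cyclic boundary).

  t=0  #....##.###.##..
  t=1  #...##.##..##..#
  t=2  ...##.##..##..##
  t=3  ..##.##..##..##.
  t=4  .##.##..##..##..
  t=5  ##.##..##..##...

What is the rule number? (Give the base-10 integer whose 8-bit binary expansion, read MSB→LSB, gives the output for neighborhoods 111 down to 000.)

46

  nb ###: next=.  (t=0,i=9, bit7=0)
  nb ##.: next=.  (t=0,i=6, bit6=0)
  nb #.#: next=#  (t=0,i=7, bit5=1)
  nb #..: next=.  (t=0,i=1, bit4=0)
  nb .##: next=#  (t=0,i=5, bit3=1)
  nb .#.: next=#  (t=0,i=0, bit2=1)
  nb ..#: next=#  (t=0,i=4, bit1=1)
  nb ...: next=.  (t=0,i=2, bit0=0)
  bits 00101110 = 46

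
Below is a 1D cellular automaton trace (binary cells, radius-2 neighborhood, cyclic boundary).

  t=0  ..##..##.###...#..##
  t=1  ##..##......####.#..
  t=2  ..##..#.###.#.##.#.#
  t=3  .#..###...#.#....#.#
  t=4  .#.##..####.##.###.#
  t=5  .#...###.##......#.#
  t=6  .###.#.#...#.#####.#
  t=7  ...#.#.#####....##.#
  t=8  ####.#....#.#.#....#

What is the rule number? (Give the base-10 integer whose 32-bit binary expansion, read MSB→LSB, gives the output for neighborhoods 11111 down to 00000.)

  ##### -> .   bit 31 = 0  t=6,i=15
  ####. -> #   bit 30 = 1  t=1,i=14
  ###.# -> #   bit 29 = 1  t=1,i=15
  ###.. -> .   bit 28 = 0  t=0,i=11
  ##.## -> .   bit 27 = 0  t=0,i=8
  ##.#. -> .   bit 26 = 0  t=1,i=16
  ##..# -> #   bit 25 = 1  t=0,i=0
  ##... -> #   bit 24 = 1  t=0,i=12
  #.### -> .   bit 23 = 0  t=0,i=9
  #.##. -> .   bit 22 = 0  t=2,i=14
  #.#.# -> #   bit 21 = 1  t=2,i=12
  #.#.. -> #   bit 20 = 1  t=1,i=17
  #..## -> #   bit 19 = 1  t=0,i=1
  #..#. -> #   bit 18 = 1  t=2,i=5
  #...# -> #   bit 17 = 1  t=0,i=13
  #.... -> .   bit 16 = 0  t=1,i=7
  .#### -> .   bit 15 = 0  t=1,i=13
  .###. -> .   bit 14 = 0  t=0,i=10
  .##.# -> .   bit 13 = 0  t=0,i=7
  .##.. -> .   bit 12 = 0  t=0,i=3
  .#.## -> .   bit 11 = 0  t=2,i=7
  .#.#. -> .   bit 10 = 0  t=2,i=18
  .#..# -> .   bit 9 = 0  t=0,i=16
  .#... -> #   bit 8 = 1  t=3,i=13
  ..### -> #   bit 7 = 1  t=1,i=12
  ..##. -> .   bit 6 = 0  t=0,i=2
  ..#.# -> #   bit 5 = 1  t=2,i=6
  ..#.. -> #   bit 4 = 1  t=0,i=15
  ...## -> .   bit 3 = 0  t=1,i=11
  ...#. -> #   bit 2 = 1  t=0,i=14
  ....# -> #   bit 1 = 1  t=1,i=10
  ..... -> #   bit 0 = 1  t=1,i=8
  bits 01100011001111100000000110110111 = 1665008055

1665008055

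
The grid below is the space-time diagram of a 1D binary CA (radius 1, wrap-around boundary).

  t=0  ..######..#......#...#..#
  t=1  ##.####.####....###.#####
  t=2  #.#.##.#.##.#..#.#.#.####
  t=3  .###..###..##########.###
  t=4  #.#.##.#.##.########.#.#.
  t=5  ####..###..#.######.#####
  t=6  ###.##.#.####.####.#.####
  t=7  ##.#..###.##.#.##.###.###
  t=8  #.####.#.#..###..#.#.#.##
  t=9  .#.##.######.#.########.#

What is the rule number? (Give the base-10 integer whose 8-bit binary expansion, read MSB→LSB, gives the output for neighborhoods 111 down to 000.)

182

  ### -> #   bit 7 = 1  t=0,i=3
  ##. -> .   bit 6 = 0  t=0,i=7
  #.# -> #   bit 5 = 1  t=1,i=2
  #.. -> #   bit 4 = 1  t=0,i=0
  .## -> .   bit 3 = 0  t=0,i=2
  .#. -> #   bit 2 = 1  t=0,i=10
  ..# -> #   bit 1 = 1  t=0,i=1
  ... -> .   bit 0 = 0  t=0,i=12
  bits 10110110 = 182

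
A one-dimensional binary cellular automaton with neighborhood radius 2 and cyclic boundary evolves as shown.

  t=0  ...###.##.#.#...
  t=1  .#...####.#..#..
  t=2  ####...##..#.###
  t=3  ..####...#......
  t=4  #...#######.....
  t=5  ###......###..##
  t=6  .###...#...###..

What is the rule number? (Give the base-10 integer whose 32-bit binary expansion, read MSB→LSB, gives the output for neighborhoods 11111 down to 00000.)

2070553366

  #####|.  b31=0 t=2,i=0
  ####.|#  b30=1 t=1,i=7
  ###.#|#  b29=1 t=0,i=5
  ###..|#  b28=1 t=2,i=3
  ##.##|#  b27=1 t=0,i=6
  ##.#.|.  b26=0 t=0,i=9
  ##..#|#  b25=1 t=2,i=9
  ##...|#  b24=1 t=2,i=4
  #.###|.  b23=0 t=2,i=13
  #.##.|#  b22=1 t=0,i=7
  #.#.#|#  b21=1 t=0,i=10
  #.#..|.  b20=0 t=0,i=12
  #..##|#  b19=1 t=5,i=13
  #..#.|.  b18=0 t=1,i=12
  #...#|#  b17=1 t=1,i=3
  #....|.  b16=0 t=0,i=14
  .####|.  b15=0 t=1,i=6
  .###.|.  b14=0 t=0,i=4
  .##.#|#  b13=1 t=0,i=8
  .##..|.  b12=0 t=2,i=8
  .#.##|.  b11=0 t=2,i=12
  .#.#.|.  b10=0 t=0,i=11
  .#..#|#  b9=1 t=1,i=11
  .#...|#  b8=1 t=0,i=13
  ..###|.  b7=0 t=0,i=3
  ..##.|.  b6=0 t=2,i=7
  ..#.#|.  b5=0 t=2,i=11
  ..#..|#  b4=1 t=1,i=1
  ...##|.  b3=0 t=0,i=2
  ...#.|#  b2=1 t=1,i=0
  ....#|#  b1=1 t=0,i=1
  .....|.  b0=0 t=0,i=0
  bits 01111011011010100010001100010110 = 2070553366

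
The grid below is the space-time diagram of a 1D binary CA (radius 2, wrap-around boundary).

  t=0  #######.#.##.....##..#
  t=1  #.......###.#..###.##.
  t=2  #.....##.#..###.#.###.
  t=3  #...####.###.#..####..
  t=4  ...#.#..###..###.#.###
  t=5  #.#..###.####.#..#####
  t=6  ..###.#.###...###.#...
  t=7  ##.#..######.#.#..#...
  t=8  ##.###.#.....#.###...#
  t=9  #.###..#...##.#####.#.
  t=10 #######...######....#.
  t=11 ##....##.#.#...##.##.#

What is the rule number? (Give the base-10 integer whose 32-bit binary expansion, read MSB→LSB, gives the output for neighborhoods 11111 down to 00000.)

  #####|.  b31=0 t=0,i=1
  ####.|.  b30=0 t=0,i=5
  ###.#|.  b29=0 t=0,i=6
  ###..|#  b28=1 t=3,i=19
  ##.##|#  b27=1 t=1,i=18
  ##.#.|.  b26=0 t=0,i=7
  ##..#|#  b25=1 t=0,i=19
  ##...|#  b24=1 t=0,i=12
  #.###|#  b23=1 t=2,i=18
  #.##.|#  b22=1 t=0,i=10
  #.#.#|#  b21=1 t=0,i=8
  #.#..|#  b20=1 t=1,i=0
  #..##|#  b19=1 t=0,i=20
  #..#.|#  b18=1 t=3,i=21
  #...#|.  b17=0 t=3,i=2
  #....|.  b16=0 t=0,i=13
  .####|#  b15=1 t=0,i=0
  .###.|#  b14=1 t=1,i=9
  .##.#|#  b13=1 t=1,i=20
  .##..|.  b12=0 t=0,i=11
  .#.##|#  b11=1 t=0,i=9
  .#.#.|.  b10=0 t=4,i=4
  .#..#|#  b9=1 t=1,i=13
  .#...|.  b8=0 t=1,i=1
  ..###|.  b7=0 t=0,i=21
  ..##.|#  b6=1 t=0,i=17
  ..#.#|.  b5=0 t=4,i=3
  ..#..|.  b4=0 t=3,i=0
  ...##|#  b3=1 t=0,i=16
  ...#.|#  b2=1 t=4,i=2
  ....#|#  b1=1 t=0,i=15
  .....|.  b0=0 t=0,i=14
  bits 00011011111111001110101001001110 = 469559886

469559886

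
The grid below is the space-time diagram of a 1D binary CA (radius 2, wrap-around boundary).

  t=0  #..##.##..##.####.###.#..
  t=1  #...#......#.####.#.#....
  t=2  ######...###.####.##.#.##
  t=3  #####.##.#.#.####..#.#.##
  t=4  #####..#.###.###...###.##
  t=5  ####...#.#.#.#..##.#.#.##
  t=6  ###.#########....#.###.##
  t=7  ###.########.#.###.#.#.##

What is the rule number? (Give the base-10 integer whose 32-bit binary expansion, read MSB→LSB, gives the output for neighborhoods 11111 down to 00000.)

  #####|#  b31=1 t=2,i=0
  ####.|#  b30=1 t=0,i=15
  ###.#|#  b29=1 t=0,i=16
  ###..|.  b28=0 t=2,i=5
  ##.##|.  b27=0 t=0,i=5
  ##.#.|.  b26=0 t=0,i=21
  ##..#|.  b25=0 t=0,i=8
  ##...|#  b24=1 t=2,i=6
  #.###|#  b23=1 t=0,i=13
  #.##.|.  b22=0 t=0,i=6
  #.#.#|#  b21=1 t=1,i=18
  #.#..|.  b20=0 t=0,i=22
  #..##|.  b19=0 t=0,i=2
  #..#.|.  b18=0 t=0,i=24
  #...#|#  b17=1 t=1,i=2
  #....|.  b16=0 t=1,i=6
  .####|#  b15=1 t=0,i=14
  .###.|.  b14=0 t=0,i=19
  .##.#|#  b13=1 t=0,i=4
  .##..|.  b12=0 t=0,i=7
  .#.##|.  b11=0 t=1,i=12
  .#.#.|#  b10=1 t=1,i=19
  .#..#|.  b9=0 t=0,i=1
  .#...|#  b8=1 t=1,i=1
  ..###|#  b7=1 t=2,i=9
  ..##.|.  b6=0 t=0,i=3
  ..#.#|#  b5=1 t=1,i=11
  ..#..|#  b4=1 t=0,i=0
  ...##|.  b3=0 t=2,i=8
  ...#.|#  b2=1 t=1,i=3
  ....#|#  b1=1 t=1,i=9
  .....|.  b0=0 t=1,i=7
  bits 11100001101000101010010110110110 = 3785532854

3785532854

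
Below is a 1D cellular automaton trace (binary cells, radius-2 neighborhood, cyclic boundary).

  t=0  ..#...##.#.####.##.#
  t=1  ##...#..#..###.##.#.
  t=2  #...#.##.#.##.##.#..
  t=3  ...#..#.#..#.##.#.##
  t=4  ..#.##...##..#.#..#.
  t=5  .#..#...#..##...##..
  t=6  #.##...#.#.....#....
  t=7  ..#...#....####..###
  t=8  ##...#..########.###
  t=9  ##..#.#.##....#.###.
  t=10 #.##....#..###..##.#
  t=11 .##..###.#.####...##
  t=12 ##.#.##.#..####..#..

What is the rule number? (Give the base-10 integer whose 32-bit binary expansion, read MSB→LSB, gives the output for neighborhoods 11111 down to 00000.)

1590018703

  [31] ##### => .  t=8,i=10
  [30] ####. => #  t=0,i=13
  [29] ###.# => .  t=0,i=14
  [28] ###.. => #  t=7,i=14
  [27] ##.## => #  t=0,i=15
  [26] ##.#. => #  t=0,i=8
  [25] ##..# => #  t=4,i=11
  [24] ##... => .  t=1,i=2
  [23] #.### => #  t=0,i=11
  [22] #.##. => #  t=0,i=16
  [21] #.#.# => .  t=0,i=9
  [20] #.#.. => .  t=0,i=19
  [19] #..## => .  t=1,i=10
  [18] #..#. => #  t=0,i=1
  [17] #...# => .  t=0,i=4
  [16] #.... => #  t=6,i=11
  [15] .#### => #  t=0,i=12
  [14] .###. => #  t=1,i=12
  [13] .##.# => .  t=0,i=7
  [12] .##.. => .  t=1,i=1
  [11] .#.## => .  t=0,i=10
  [10] .#.#. => .  t=3,i=7
  [9] .#..# => #  t=0,i=0
  [8] .#... => .  t=0,i=3
  [7] ..### => #  t=1,i=11
  [6] ..##. => .  t=0,i=6
  [5] ..#.# => .  t=2,i=4
  [4] ..#.. => .  t=0,i=2
  [3] ...## => #  t=0,i=5
  [2] ...#. => #  t=1,i=4
  [1] ....# => #  t=6,i=13
  [0] ..... => #  t=6,i=12
  bits 01011110110001011100001010001111 = 1590018703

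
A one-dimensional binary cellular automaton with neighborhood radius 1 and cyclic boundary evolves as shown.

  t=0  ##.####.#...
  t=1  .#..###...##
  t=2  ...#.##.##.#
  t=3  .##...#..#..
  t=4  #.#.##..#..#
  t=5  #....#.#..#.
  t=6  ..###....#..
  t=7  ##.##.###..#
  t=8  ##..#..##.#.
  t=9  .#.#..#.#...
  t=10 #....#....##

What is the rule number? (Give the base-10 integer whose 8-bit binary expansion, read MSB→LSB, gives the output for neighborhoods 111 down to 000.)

  ###|#  b7=1 t=0,i=4
  ##.|#  b6=1 t=0,i=1
  #.#|.  b5=0 t=0,i=2
  #..|.  b4=0 t=0,i=9
  .##|.  b3=0 t=0,i=0
  .#.|.  b2=0 t=0,i=8
  ..#|#  b1=1 t=0,i=11
  ...|#  b0=1 t=0,i=10
  bits 11000011 = 195

195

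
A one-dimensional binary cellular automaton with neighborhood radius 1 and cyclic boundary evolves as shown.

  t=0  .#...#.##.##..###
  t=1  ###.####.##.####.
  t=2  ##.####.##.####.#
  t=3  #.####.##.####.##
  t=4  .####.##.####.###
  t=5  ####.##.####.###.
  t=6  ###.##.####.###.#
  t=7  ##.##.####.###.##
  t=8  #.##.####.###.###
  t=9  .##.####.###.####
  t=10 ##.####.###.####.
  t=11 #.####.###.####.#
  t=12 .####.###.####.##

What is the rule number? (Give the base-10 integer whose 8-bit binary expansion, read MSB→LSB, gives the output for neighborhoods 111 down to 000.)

190

  ### -> #   bit 7 = 1  t=0,i=15
  ##. -> .   bit 6 = 0  t=0,i=8
  #.# -> #   bit 5 = 1  t=0,i=0
  #.. -> #   bit 4 = 1  t=0,i=2
  .## -> #   bit 3 = 1  t=0,i=7
  .#. -> #   bit 2 = 1  t=0,i=1
  ..# -> #   bit 1 = 1  t=0,i=4
  ... -> .   bit 0 = 0  t=0,i=3
  bits 10111110 = 190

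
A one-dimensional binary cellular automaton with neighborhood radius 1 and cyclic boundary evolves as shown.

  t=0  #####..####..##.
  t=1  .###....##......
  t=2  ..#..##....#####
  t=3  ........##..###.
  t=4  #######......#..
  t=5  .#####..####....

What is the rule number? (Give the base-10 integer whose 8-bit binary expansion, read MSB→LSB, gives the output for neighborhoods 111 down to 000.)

129

  [7] ### => #  t=0,i=1
  [6] ##. => .  t=0,i=4
  [5] #.# => .  t=0,i=15
  [4] #.. => .  t=0,i=5
  [3] .## => .  t=0,i=0
  [2] .#. => .  t=2,i=2
  [1] ..# => .  t=0,i=6
  [0] ... => #  t=1,i=5
  bits 10000001 = 129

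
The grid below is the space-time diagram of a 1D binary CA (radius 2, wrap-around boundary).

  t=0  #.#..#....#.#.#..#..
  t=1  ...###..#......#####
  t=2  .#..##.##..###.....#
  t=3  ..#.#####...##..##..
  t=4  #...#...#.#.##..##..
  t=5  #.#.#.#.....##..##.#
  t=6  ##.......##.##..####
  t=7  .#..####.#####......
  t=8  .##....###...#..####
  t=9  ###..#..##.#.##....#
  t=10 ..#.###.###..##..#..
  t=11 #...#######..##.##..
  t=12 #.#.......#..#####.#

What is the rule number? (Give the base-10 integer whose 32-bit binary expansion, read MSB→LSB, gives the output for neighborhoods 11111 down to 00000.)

1019638355

  [31] ##### => .  t=1,i=17
  [30] ####. => .  t=1,i=18
  [29] ###.# => #  t=7,i=7
  [28] ###.. => #  t=1,i=5
  [27] ##.## => #  t=2,i=6
  [26] ##.#. => #  t=5,i=1
  [25] ##..# => .  t=1,i=6
  [24] ##... => .  t=1,i=0
  [23] #.### => #  t=3,i=4
  [22] #.##. => #  t=2,i=7
  [21] #.#.# => .  t=0,i=12
  [20] #.#.. => .  t=0,i=2
  [19] #..## => .  t=2,i=3
  [18] #..#. => #  t=0,i=4
  [17] #...# => #  t=1,i=1
  [16] #.... => .  t=0,i=7
  [15] .#### => .  t=1,i=16
  [14] .###. => #  t=1,i=4
  [13] .##.# => #  t=2,i=5
  [12] .##.. => #  t=2,i=8
  [11] .#.## => .  t=3,i=3
  [10] .#.#. => .  t=0,i=1
  [9] .#..# => #  t=0,i=3
  [8] .#... => .  t=0,i=6
  [7] ..### => .  t=1,i=3
  [6] ..##. => #  t=2,i=4
  [5] ..#.# => .  t=0,i=0
  [4] ..#.. => #  t=0,i=5
  [3] ...## => .  t=1,i=2
  [2] ...#. => .  t=0,i=9
  [1] ....# => #  t=0,i=8
  [0] ..... => #  t=1,i=11
  bits 00111100110001100111001001010011 = 1019638355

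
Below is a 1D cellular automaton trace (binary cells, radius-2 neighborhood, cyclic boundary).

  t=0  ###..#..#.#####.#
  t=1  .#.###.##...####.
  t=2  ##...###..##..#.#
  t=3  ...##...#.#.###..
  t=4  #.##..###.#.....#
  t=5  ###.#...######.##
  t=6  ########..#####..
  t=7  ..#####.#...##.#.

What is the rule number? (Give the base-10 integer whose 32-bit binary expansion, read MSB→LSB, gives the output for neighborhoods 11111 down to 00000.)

  nb #####: next=#  (t=0,i=12, bit31=1)
  nb ####.: next=#  (t=0,i=1, bit30=1)
  nb ###.#: next=#  (t=0,i=14, bit29=1)
  nb ###..: next=.  (t=0,i=2, bit28=0)
  nb ##.##: next=#  (t=0,i=15, bit27=1)
  nb ##.#.: next=#  (t=4,i=9, bit26=1)
  nb ##..#: next=#  (t=0,i=3, bit25=1)
  nb ##...: next=.  (t=1,i=9, bit24=0)
  nb #.###: next=.  (t=0,i=10, bit23=0)
  nb #.##.: next=#  (t=1,i=7, bit22=1)
  nb #.#.#: next=#  (t=3,i=10, bit21=1)
  nb #.#..: next=#  (t=4,i=10, bit20=1)
  nb #..##: next=.  (t=2,i=9, bit19=0)
  nb #..#.: next=#  (t=0,i=4, bit18=1)
  nb #...#: next=#  (t=1,i=10, bit17=1)
  nb #....: next=#  (t=3,i=16, bit16=1)
  nb .####: next=.  (t=0,i=0, bit15=0)
  nb .###.: next=.  (t=1,i=4, bit14=0)
  nb .##.#: next=#  (t=4,i=0, bit13=1)
  nb .##..: next=.  (t=1,i=8, bit12=0)
  nb .#.##: next=.  (t=0,i=9, bit11=0)
  nb .#.#.: next=.  (t=3,i=9, bit10=0)
  nb .#..#: next=.  (t=0,i=6, bit9=0)
  nb .#...: next=#  (t=4,i=11, bit8=1)
  nb ..###: next=.  (t=1,i=12, bit7=0)
  nb ..##.: next=#  (t=2,i=10, bit6=1)
  nb ..#.#: next=#  (t=0,i=8, bit5=1)
  nb ..#..: next=#  (t=0,i=5, bit4=1)
  nb ...##: next=#  (t=1,i=11, bit3=1)
  nb ...#.: next=#  (t=3,i=7, bit2=1)
  nb ....#: next=.  (t=3,i=1, bit1=0)
  nb .....: next=#  (t=3,i=0, bit0=1)
  bits 11101110011101110010000101111101 = 4000784765

4000784765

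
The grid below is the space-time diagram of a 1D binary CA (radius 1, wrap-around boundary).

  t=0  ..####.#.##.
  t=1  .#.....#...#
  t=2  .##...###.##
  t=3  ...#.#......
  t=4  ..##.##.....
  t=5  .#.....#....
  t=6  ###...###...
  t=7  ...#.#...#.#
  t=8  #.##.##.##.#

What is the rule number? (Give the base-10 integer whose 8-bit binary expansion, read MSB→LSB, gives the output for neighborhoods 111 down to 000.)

  [7] ### => .  t=0,i=3
  [6] ##. => .  t=0,i=5
  [5] #.# => .  t=0,i=6
  [4] #.. => #  t=0,i=11
  [3] .## => .  t=0,i=2
  [2] .#. => #  t=0,i=7
  [1] ..# => #  t=0,i=1
  [0] ... => .  t=0,i=0
  bits 00010110 = 22

22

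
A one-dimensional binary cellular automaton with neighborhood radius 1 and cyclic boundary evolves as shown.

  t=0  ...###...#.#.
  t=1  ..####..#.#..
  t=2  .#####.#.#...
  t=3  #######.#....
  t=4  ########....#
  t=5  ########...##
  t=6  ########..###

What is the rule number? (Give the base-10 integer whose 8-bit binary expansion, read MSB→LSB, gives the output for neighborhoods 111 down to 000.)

  nb ###: next=#  (t=0,i=4, bit7=1)
  nb ##.: next=#  (t=0,i=5, bit6=1)
  nb #.#: next=#  (t=0,i=10, bit5=1)
  nb #..: next=.  (t=0,i=6, bit4=0)
  nb .##: next=#  (t=0,i=3, bit3=1)
  nb .#.: next=.  (t=0,i=9, bit2=0)
  nb ..#: next=#  (t=0,i=2, bit1=1)
  nb ...: next=.  (t=0,i=0, bit0=0)
  bits 11101010 = 234

234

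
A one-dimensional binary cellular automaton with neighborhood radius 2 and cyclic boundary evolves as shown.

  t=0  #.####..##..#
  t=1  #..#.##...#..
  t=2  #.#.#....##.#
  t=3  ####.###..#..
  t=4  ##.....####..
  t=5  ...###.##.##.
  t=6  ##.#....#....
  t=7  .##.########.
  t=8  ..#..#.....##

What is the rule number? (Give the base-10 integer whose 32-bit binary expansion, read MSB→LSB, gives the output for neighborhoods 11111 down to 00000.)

371568023

  ##### -> .   bit 31 = 0  t=7,i=6
  ####. -> .   bit 30 = 0  t=0,i=4
  ###.# -> .   bit 29 = 0  t=3,i=3
  ###.. -> #   bit 28 = 1  t=0,i=5
  ##.## -> .   bit 27 = 0  t=0,i=1
  ##.#. -> #   bit 26 = 1  t=2,i=1
  ##..# -> #   bit 25 = 1  t=0,i=6
  ##... -> .   bit 24 = 0  t=1,i=7
  #.### -> .   bit 23 = 0  t=0,i=2
  #.##. -> .   bit 22 = 0  t=1,i=5
  #.#.# -> #   bit 21 = 1  t=2,i=2
  #.#.. -> .   bit 20 = 0  t=2,i=4
  #..## -> .   bit 19 = 0  t=0,i=7
  #..#. -> #   bit 18 = 1  t=1,i=2
  #...# -> .   bit 17 = 0  t=1,i=8
  #.... -> #   bit 16 = 1  t=2,i=6
  .#### -> #   bit 15 = 1  t=0,i=3
  .###. -> .   bit 14 = 0  t=3,i=6
  .##.# -> #   bit 13 = 1  t=0,i=0
  .##.. -> .   bit 12 = 0  t=0,i=9
  .#.## -> #   bit 11 = 1  t=1,i=4
  .#.#. -> #   bit 10 = 1  t=2,i=3
  .#..# -> .   bit 9 = 0  t=1,i=1
  .#... -> #   bit 8 = 1  t=2,i=5
  ..### -> #   bit 7 = 1  t=3,i=0
  ..##. -> .   bit 6 = 0  t=0,i=8
  ..#.# -> .   bit 5 = 0  t=1,i=3
  ..#.. -> #   bit 4 = 1  t=1,i=0
  ...## -> .   bit 3 = 0  t=2,i=8
  ...#. -> #   bit 2 = 1  t=1,i=9
  ....# -> #   bit 1 = 1  t=2,i=7
  ..... -> #   bit 0 = 1  t=4,i=4
  bits 00010110001001011010110110010111 = 371568023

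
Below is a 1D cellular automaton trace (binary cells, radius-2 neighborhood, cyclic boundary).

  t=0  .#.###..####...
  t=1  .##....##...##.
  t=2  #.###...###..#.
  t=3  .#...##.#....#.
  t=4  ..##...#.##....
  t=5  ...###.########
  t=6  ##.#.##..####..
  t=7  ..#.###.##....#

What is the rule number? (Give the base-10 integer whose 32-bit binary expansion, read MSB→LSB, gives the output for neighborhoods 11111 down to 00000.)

2907380129

  #####|#  b31=1 t=5,i=9
  ####.|.  b30=0 t=0,i=10
  ###.#|#  b29=1 t=5,i=5
  ###..|.  b28=0 t=0,i=5
  ##.##|#  b27=1 t=5,i=6
  ##.#.|#  b26=1 t=3,i=7
  ##..#|.  b25=0 t=0,i=6
  ##...|#  b24=1 t=0,i=12
  #.###|.  b23=0 t=0,i=3
  #.##.|#  b22=1 t=4,i=9
  #.#.#|.  b21=0 t=2,i=0
  #.#..|.  b20=0 t=3,i=8
  #..##|#  b19=1 t=0,i=7
  #..#.|.  b18=0 t=2,i=12
  #...#|#  b17=1 t=1,i=10
  #....|#  b16=1 t=0,i=13
  .####|.  b15=0 t=0,i=9
  .###.|.  b14=0 t=0,i=4
  .##.#|.  b13=0 t=3,i=6
  .##..|#  b12=1 t=1,i=2
  .#.##|#  b11=1 t=0,i=2
  .#.#.|.  b10=0 t=2,i=14
  .#..#|.  b9=0 t=3,i=14
  .#...|#  b8=1 t=3,i=2
  ..###|#  b7=1 t=0,i=8
  ..##.|.  b6=0 t=1,i=1
  ..#.#|#  b5=1 t=0,i=1
  ..#..|.  b4=0 t=3,i=1
  ...##|.  b3=0 t=1,i=6
  ...#.|.  b2=0 t=0,i=0
  ....#|.  b1=0 t=0,i=14
  .....|#  b0=1 t=4,i=13
  bits 10101101010010110001100110100001 = 2907380129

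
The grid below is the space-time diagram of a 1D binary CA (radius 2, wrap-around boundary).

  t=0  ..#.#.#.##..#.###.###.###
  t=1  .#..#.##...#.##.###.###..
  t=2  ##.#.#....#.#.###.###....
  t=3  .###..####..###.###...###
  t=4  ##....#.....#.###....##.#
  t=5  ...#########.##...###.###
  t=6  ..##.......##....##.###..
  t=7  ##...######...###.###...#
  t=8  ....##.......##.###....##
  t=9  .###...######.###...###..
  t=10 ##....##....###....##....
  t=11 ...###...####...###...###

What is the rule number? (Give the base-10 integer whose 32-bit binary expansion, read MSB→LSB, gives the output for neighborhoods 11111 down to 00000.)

749021599

  ##### -> .   bit 31 = 0  t=5,i=5
  ####. -> .   bit 30 = 0  t=3,i=8
  ###.# -> #   bit 29 = 1  t=0,i=16
  ###.. -> .   bit 28 = 0  t=0,i=24
  ##.## -> #   bit 27 = 1  t=0,i=17
  ##.#. -> #   bit 26 = 1  t=2,i=2
  ##..# -> .   bit 25 = 0  t=0,i=0
  ##... -> .   bit 24 = 0  t=1,i=8
  #.### -> #   bit 23 = 1  t=0,i=14
  #.##. -> .   bit 22 = 0  t=0,i=8
  #.#.# -> #   bit 21 = 1  t=0,i=4
  #.#.. -> .   bit 20 = 0  t=2,i=5
  #..## -> .   bit 19 = 0  t=3,i=5
  #..#. -> #   bit 18 = 1  t=0,i=1
  #...# -> .   bit 17 = 0  t=1,i=9
  #.... -> #   bit 16 = 1  t=2,i=7
  .#### -> .   bit 15 = 0  t=3,i=7
  .###. -> .   bit 14 = 0  t=0,i=15
  .##.# -> #   bit 13 = 1  t=1,i=14
  .##.. -> .   bit 12 = 0  t=0,i=9
  .#.## -> #   bit 11 = 1  t=0,i=7
  .#.#. -> .   bit 10 = 0  t=0,i=3
  .#..# -> .   bit 9 = 0  t=1,i=2
  .#... -> #   bit 8 = 1  t=2,i=6
  ..### -> #   bit 7 = 1  t=3,i=6
  ..##. -> .   bit 6 = 0  t=2,i=0
  ..#.# -> .   bit 5 = 0  t=0,i=2
  ..#.. -> #   bit 4 = 1  t=1,i=1
  ...## -> #   bit 3 = 1  t=2,i=24
  ...#. -> #   bit 2 = 1  t=1,i=0
  ....# -> #   bit 1 = 1  t=2,i=8
  ..... -> #   bit 0 = 1  t=4,i=9
  bits 00101100101001010010100110011111 = 749021599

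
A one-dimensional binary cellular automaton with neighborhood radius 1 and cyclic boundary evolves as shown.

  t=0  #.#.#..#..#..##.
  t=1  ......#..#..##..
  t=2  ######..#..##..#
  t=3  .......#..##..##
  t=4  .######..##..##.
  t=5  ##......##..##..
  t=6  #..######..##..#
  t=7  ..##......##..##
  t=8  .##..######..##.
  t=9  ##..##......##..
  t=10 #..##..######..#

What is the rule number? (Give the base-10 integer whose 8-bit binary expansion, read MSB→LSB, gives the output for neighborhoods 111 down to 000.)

  ### -> .   bit 7 = 0  t=2,i=0
  ##. -> .   bit 6 = 0  t=0,i=14
  #.# -> .   bit 5 = 0  t=0,i=1
  #.. -> .   bit 4 = 0  t=0,i=5
  .## -> #   bit 3 = 1  t=0,i=13
  .#. -> .   bit 2 = 0  t=0,i=0
  ..# -> #   bit 1 = 1  t=0,i=6
  ... -> #   bit 0 = 1  t=1,i=0
  bits 00001011 = 11

11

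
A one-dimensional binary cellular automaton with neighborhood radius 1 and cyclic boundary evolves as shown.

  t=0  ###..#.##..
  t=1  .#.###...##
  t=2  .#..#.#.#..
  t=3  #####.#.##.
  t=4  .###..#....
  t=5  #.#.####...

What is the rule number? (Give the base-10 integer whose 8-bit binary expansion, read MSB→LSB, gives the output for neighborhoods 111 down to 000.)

  nb ###: next=#  (t=0,i=1, bit7=1)
  nb ##.: next=.  (t=0,i=2, bit6=0)
  nb #.#: next=.  (t=0,i=6, bit5=0)
  nb #..: next=#  (t=0,i=3, bit4=1)
  nb .##: next=.  (t=0,i=0, bit3=0)
  nb .#.: next=#  (t=0,i=5, bit2=1)
  nb ..#: next=#  (t=0,i=4, bit1=1)
  nb ...: next=.  (t=1,i=7, bit0=0)
  bits 10010110 = 150

150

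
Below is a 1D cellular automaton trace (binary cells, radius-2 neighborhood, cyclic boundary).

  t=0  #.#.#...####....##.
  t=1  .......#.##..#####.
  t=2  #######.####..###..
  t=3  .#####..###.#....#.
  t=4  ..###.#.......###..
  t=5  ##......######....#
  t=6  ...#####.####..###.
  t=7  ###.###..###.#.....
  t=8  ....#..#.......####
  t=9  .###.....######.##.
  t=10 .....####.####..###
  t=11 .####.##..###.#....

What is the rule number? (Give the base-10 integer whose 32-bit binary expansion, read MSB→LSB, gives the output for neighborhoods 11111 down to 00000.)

  ##### -> #   bit 31 = 1  t=1,i=15
  ####. -> #   bit 30 = 1  t=0,i=10
  ###.# -> .   bit 29 = 0  t=2,i=6
  ###.. -> .   bit 28 = 0  t=0,i=11
  ##.## -> .   bit 27 = 0  t=2,i=7
  ##.#. -> .   bit 26 = 0  t=0,i=18
  ##..# -> #   bit 25 = 1  t=1,i=11
  ##... -> .   bit 24 = 0  t=0,i=12
  #.### -> #   bit 23 = 1  t=2,i=8
  #.##. -> #   bit 22 = 1  t=1,i=9
  #.#.# -> .   bit 21 = 0  t=0,i=0
  #.#.. -> .   bit 20 = 0  t=0,i=4
  #..## -> .   bit 19 = 0  t=1,i=12
  #..#. -> .   bit 18 = 0  t=8,i=6
  #...# -> .   bit 17 = 0  t=0,i=6
  #.... -> #   bit 16 = 1  t=0,i=13
  .#### -> #   bit 15 = 1  t=0,i=9
  .###. -> .   bit 14 = 0  t=2,i=15
  .##.# -> #   bit 13 = 1  t=0,i=17
  .##.. -> #   bit 12 = 1  t=1,i=10
  .#.## -> #   bit 11 = 1  t=1,i=8
  .#.#. -> .   bit 10 = 0  t=0,i=1
  .#..# -> .   bit 9 = 0  t=3,i=18
  .#... -> .   bit 8 = 0  t=0,i=5
  ..### -> .   bit 7 = 0  t=0,i=8
  ..##. -> #   bit 6 = 1  t=0,i=16
  ..#.# -> .   bit 5 = 0  t=1,i=7
  ..#.. -> .   bit 4 = 0  t=3,i=17
  ...## -> #   bit 3 = 1  t=0,i=7
  ...#. -> #   bit 2 = 1  t=1,i=6
  ....# -> #   bit 1 = 1  t=0,i=14
  ..... -> #   bit 0 = 1  t=1,i=1
  bits 11000010110000011011100001001111 = 3267475535

3267475535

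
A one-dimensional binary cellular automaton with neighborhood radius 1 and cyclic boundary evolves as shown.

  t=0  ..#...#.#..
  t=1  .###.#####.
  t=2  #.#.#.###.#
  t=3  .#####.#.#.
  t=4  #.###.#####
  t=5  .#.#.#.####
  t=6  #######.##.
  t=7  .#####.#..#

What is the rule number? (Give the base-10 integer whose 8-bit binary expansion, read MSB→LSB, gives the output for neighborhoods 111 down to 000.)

182

  nb ###: next=#  (t=1,i=2, bit7=1)
  nb ##.: next=.  (t=1,i=3, bit6=0)
  nb #.#: next=#  (t=0,i=7, bit5=1)
  nb #..: next=#  (t=0,i=3, bit4=1)
  nb .##: next=.  (t=1,i=1, bit3=0)
  nb .#.: next=#  (t=0,i=2, bit2=1)
  nb ..#: next=#  (t=0,i=1, bit1=1)
  nb ...: next=.  (t=0,i=0, bit0=0)
  bits 10110110 = 182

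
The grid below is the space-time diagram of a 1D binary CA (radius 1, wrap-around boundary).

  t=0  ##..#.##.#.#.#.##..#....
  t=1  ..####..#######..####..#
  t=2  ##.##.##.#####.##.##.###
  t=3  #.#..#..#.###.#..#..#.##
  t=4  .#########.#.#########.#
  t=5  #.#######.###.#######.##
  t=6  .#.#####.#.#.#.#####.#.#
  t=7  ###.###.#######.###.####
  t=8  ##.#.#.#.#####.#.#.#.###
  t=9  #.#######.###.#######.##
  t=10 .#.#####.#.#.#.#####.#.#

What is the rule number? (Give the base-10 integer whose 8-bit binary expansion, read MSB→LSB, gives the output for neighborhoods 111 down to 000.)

  [7] ### => #  t=1,i=3
  [6] ##. => .  t=0,i=1
  [5] #.# => #  t=0,i=5
  [4] #.. => #  t=0,i=2
  [3] .## => .  t=0,i=0
  [2] .#. => #  t=0,i=4
  [1] ..# => #  t=0,i=3
  [0] ... => .  t=0,i=21
  bits 10110110 = 182

182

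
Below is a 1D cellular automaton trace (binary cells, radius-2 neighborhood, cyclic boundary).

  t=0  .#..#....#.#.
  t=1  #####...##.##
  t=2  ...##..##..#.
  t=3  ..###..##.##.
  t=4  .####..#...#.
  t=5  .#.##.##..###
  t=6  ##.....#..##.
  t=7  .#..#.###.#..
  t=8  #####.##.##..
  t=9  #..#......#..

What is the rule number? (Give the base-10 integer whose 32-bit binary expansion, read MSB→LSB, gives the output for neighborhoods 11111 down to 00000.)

1421103869

  ##### -> .   bit 31 = 0  t=1,i=0
  ####. -> #   bit 30 = 1  t=1,i=3
  ###.# -> .   bit 29 = 0  t=5,i=12
  ###.. -> #   bit 28 = 1  t=1,i=4
  ##.## -> .   bit 27 = 0  t=1,i=10
  ##.#. -> #   bit 26 = 1  t=5,i=0
  ##..# -> .   bit 25 = 0  t=2,i=5
  ##... -> .   bit 24 = 0  t=1,i=5
  #.### -> #   bit 23 = 1  t=1,i=11
  #.##. -> .   bit 22 = 0  t=3,i=10
  #.#.# -> #   bit 21 = 1  t=5,i=1
  #.#.. -> #   bit 20 = 1  t=0,i=11
  #..## -> .   bit 19 = 0  t=2,i=6
  #..#. -> #   bit 18 = 1  t=0,i=0
  #...# -> .   bit 17 = 0  t=1,i=6
  #.... -> .   bit 16 = 0  t=0,i=6
  .#### -> .   bit 15 = 0  t=1,i=12
  .###. -> #   bit 14 = 1  t=3,i=3
  .##.# -> .   bit 13 = 0  t=1,i=9
  .##.. -> #   bit 12 = 1  t=2,i=4
  .#.## -> .   bit 11 = 0  t=5,i=2
  .#.#. -> .   bit 10 = 0  t=0,i=10
  .#..# -> #   bit 9 = 1  t=0,i=2
  .#... -> .   bit 8 = 0  t=0,i=5
  ..### -> #   bit 7 = 1  t=3,i=2
  ..##. -> #   bit 6 = 1  t=1,i=8
  ..#.# -> #   bit 5 = 1  t=0,i=9
  ..#.. -> #   bit 4 = 1  t=0,i=1
  ...## -> #   bit 3 = 1  t=1,i=7
  ...#. -> #   bit 2 = 1  t=0,i=8
  ....# -> .   bit 1 = 0  t=0,i=7
  ..... -> #   bit 0 = 1  t=6,i=4
  bits 01010100101101000101001011111101 = 1421103869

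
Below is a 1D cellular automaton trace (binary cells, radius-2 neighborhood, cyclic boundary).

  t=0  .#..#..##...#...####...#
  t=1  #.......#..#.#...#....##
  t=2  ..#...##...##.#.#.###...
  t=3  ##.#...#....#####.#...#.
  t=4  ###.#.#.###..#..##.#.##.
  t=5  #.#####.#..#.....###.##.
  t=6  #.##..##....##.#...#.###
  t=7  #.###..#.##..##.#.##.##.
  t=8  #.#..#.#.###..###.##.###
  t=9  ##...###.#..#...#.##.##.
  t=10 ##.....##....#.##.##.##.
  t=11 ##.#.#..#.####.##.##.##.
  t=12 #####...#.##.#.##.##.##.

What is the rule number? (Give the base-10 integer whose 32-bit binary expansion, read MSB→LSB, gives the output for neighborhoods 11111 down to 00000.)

652326182

  [31] ##### => .  t=3,i=14
  [30] ####. => .  t=0,i=18
  [29] ###.# => #  t=3,i=16
  [28] ###.. => .  t=0,i=19
  [27] ##.## => .  t=4,i=23
  [26] ##.#. => #  t=2,i=13
  [25] ##..# => #  t=4,i=11
  [24] ##... => .  t=0,i=9
  [23] #.### => #  t=2,i=18
  [22] #.##. => #  t=3,i=0
  [21] #.#.# => #  t=2,i=14
  [20] #.#.. => .  t=0,i=1
  [19] #..## => .  t=0,i=6
  [18] #..#. => .  t=0,i=3
  [17] #...# => .  t=0,i=10
  [16] #.... => #  t=1,i=2
  [15] .#### => #  t=0,i=17
  [14] .###. => .  t=1,i=23
  [13] .##.# => #  t=2,i=12
  [12] .##.. => #  t=0,i=8
  [11] .#.## => .  t=2,i=17
  [10] .#.#. => #  t=0,i=0
  [9] .#..# => .  t=0,i=2
  [8] .#... => #  t=0,i=13
  [7] ..### => .  t=0,i=16
  [6] ..##. => .  t=0,i=7
  [5] ..#.# => #  t=0,i=23
  [4] ..#.. => .  t=0,i=4
  [3] ...## => .  t=0,i=15
  [2] ...#. => #  t=0,i=11
  [1] ....# => #  t=1,i=6
  [0] ..... => .  t=1,i=3
  bits 00100110111000011011010100100110 = 652326182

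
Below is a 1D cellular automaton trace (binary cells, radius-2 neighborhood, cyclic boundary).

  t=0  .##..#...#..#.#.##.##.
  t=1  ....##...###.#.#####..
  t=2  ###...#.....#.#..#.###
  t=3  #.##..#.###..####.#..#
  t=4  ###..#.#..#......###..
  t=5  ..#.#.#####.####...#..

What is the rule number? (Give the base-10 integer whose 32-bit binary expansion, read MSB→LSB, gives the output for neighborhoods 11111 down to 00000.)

  #####|#  b31=1 t=1,i=17
  ####.|.  b30=0 t=1,i=18
  ###.#|.  b29=0 t=1,i=11
  ###..|#  b28=1 t=1,i=19
  ##.##|#  b27=1 t=0,i=18
  ##.#.|#  b26=1 t=1,i=12
  ##..#|.  b25=0 t=0,i=3
  ##...|#  b24=1 t=1,i=6
  #.###|.  b23=0 t=1,i=15
  #.##.|#  b22=1 t=0,i=16
  #.#.#|.  b21=0 t=0,i=14
  #.#..|#  b20=1 t=2,i=14
  #..##|.  b19=0 t=0,i=0
  #..#.|#  b18=1 t=0,i=4
  #...#|.  b17=0 t=0,i=7
  #....|#  b16=1 t=1,i=21
  .####|.  b15=0 t=1,i=16
  .###.|.  b14=0 t=1,i=10
  .##.#|#  b13=1 t=0,i=17
  .##..|.  b12=0 t=0,i=2
  .#.##|#  b11=1 t=0,i=15
  .#.#.|#  b10=1 t=0,i=13
  .#..#|#  b9=1 t=0,i=10
  .#...|.  b8=0 t=0,i=6
  ..###|.  b7=0 t=1,i=9
  ..##.|.  b6=0 t=0,i=1
  ..#.#|.  b5=0 t=0,i=12
  ..#..|#  b4=1 t=0,i=5
  ...##|.  b3=0 t=1,i=3
  ...#.|.  b2=0 t=0,i=8
  ....#|#  b1=1 t=1,i=2
  .....|#  b0=1 t=1,i=0
  bits 10011101010101010010111000010011 = 2639605267

2639605267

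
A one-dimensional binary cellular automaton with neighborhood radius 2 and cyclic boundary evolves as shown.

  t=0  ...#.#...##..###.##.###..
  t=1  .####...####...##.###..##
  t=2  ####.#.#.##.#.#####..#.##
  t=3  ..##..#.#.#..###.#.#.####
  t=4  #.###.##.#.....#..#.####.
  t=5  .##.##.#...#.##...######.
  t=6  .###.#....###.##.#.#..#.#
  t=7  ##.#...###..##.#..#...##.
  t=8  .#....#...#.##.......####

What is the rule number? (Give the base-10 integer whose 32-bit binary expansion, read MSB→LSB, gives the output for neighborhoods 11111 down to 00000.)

  nb #####: next=.  (t=2,i=0, bit31=0)
  nb ####.: next=#  (t=1,i=3, bit30=1)
  nb ###.#: next=#  (t=0,i=15, bit29=1)
  nb ###..: next=.  (t=0,i=22, bit28=0)
  nb ##.##: next=#  (t=0,i=16, bit27=1)
  nb ##.#.: next=.  (t=2,i=4, bit26=0)
  nb ##..#: next=#  (t=0,i=11, bit25=1)
  nb ##...: next=#  (t=0,i=23, bit24=1)
  nb #.###: next=#  (t=0,i=20, bit23=1)
  nb #.##.: next=.  (t=0,i=17, bit22=0)
  nb #.#.#: next=.  (t=2,i=5, bit21=0)
  nb #.#..: next=.  (t=0,i=5, bit20=0)
  nb #..##: next=.  (t=0,i=12, bit19=0)
  nb #..#.: next=.  (t=2,i=20, bit18=0)
  nb #...#: next=.  (t=0,i=7, bit17=0)
  nb #....: next=#  (t=0,i=24, bit16=1)
  nb .####: next=#  (t=1,i=2, bit15=1)
  nb .###.: next=.  (t=0,i=14, bit14=0)
  nb .##.#: next=#  (t=0,i=18, bit13=1)
  nb .##..: next=#  (t=0,i=10, bit12=1)
  nb .#.##: next=#  (t=2,i=8, bit11=1)
  nb .#.#.: next=#  (t=0,i=4, bit10=1)
  nb .#..#: next=.  (t=3,i=11, bit9=0)
  nb .#...: next=.  (t=0,i=6, bit8=0)
  nb ..###: next=.  (t=0,i=13, bit7=0)
  nb ..##.: next=#  (t=0,i=9, bit6=1)
  nb ..#.#: next=#  (t=0,i=3, bit5=1)
  nb ..#..: next=.  (t=4,i=15, bit4=0)
  nb ...##: next=#  (t=0,i=8, bit3=1)
  nb ...#.: next=#  (t=0,i=2, bit2=1)
  nb ....#: next=#  (t=0,i=1, bit1=1)
  nb .....: next=.  (t=0,i=0, bit0=0)
  bits 01101011100000011011110001101110 = 1803664494

1803664494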